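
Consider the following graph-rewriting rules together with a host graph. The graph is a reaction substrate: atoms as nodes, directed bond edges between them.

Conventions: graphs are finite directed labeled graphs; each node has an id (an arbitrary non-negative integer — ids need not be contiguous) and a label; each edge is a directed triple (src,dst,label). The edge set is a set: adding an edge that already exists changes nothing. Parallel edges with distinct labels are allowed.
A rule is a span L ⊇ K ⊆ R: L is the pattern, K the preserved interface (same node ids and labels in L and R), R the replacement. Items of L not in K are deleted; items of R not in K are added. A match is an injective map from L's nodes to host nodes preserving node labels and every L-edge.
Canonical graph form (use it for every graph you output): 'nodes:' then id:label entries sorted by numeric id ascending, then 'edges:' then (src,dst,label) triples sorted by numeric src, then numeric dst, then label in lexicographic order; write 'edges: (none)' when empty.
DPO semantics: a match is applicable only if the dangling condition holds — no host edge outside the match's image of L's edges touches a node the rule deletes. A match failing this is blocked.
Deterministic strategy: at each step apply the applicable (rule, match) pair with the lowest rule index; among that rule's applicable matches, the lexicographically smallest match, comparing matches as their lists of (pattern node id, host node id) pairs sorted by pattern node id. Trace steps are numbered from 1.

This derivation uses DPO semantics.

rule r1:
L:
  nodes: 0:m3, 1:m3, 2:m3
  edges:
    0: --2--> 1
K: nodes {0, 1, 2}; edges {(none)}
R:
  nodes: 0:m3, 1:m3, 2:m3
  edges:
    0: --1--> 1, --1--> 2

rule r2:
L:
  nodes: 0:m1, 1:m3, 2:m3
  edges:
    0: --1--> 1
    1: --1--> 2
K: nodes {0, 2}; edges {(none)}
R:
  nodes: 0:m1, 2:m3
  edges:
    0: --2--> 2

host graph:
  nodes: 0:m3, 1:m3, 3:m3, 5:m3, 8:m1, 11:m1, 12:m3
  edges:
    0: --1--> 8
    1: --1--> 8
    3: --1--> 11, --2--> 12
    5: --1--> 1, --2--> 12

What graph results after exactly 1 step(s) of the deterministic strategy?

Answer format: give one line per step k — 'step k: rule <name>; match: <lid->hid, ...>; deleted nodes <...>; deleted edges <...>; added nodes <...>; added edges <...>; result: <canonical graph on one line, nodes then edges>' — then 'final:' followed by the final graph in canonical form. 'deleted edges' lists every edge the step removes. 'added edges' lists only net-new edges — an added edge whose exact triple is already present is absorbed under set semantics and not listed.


step 1: rule r1; match: 0->3, 1->12, 2->0; deleted nodes (none); deleted edges (3,12,2); added nodes (none); added edges (3,0,1); (3,12,1); result: nodes: 0:m3, 1:m3, 3:m3, 5:m3, 8:m1, 11:m1, 12:m3 edges: (0,8,1); (1,8,1); (3,0,1); (3,11,1); (3,12,1); (5,1,1); (5,12,2)
final:
nodes: 0:m3, 1:m3, 3:m3, 5:m3, 8:m1, 11:m1, 12:m3
edges: (0,8,1); (1,8,1); (3,0,1); (3,11,1); (3,12,1); (5,1,1); (5,12,2)


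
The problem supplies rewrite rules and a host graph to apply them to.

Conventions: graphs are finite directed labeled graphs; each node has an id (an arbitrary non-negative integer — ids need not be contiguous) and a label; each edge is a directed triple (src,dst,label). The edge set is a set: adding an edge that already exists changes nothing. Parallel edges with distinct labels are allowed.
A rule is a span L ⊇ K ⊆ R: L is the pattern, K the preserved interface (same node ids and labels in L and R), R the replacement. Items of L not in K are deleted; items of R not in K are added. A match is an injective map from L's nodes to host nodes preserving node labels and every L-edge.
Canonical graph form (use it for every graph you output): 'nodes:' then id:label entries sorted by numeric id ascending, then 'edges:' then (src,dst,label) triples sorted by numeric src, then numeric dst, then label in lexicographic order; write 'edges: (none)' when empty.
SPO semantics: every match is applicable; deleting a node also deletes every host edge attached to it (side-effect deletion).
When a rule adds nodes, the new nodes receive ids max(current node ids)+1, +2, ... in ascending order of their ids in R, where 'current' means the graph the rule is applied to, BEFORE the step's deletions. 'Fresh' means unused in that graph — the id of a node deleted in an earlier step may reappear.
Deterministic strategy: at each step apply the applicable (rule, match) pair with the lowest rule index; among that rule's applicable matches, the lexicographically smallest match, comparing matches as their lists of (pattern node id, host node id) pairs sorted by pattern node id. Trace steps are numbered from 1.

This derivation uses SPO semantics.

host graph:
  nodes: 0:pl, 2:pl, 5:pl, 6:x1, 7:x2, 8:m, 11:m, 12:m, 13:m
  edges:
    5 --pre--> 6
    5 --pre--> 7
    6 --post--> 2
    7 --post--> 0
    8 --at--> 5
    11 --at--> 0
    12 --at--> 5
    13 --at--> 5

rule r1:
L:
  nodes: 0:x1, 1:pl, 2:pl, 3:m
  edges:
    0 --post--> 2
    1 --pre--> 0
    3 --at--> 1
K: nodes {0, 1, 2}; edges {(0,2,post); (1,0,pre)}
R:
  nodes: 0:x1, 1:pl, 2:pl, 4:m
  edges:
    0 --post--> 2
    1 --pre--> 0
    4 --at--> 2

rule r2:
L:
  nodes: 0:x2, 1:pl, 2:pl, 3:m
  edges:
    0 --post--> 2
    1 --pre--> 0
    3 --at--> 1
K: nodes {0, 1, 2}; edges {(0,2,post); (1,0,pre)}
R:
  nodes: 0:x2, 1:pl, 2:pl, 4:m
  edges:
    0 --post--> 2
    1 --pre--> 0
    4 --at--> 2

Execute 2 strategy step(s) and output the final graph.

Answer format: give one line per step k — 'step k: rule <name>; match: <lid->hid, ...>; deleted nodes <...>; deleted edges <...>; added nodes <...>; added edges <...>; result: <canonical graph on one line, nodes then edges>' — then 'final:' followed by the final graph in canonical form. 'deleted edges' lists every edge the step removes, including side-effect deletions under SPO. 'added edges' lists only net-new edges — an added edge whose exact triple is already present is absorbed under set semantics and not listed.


step 1: rule r1; match: 0->6, 1->5, 2->2, 3->8; deleted nodes 8; deleted edges (8,5,at); added nodes 14; added edges (14,2,at); result: nodes: 0:pl, 2:pl, 5:pl, 6:x1, 7:x2, 11:m, 12:m, 13:m, 14:m edges: (5,6,pre); (5,7,pre); (6,2,post); (7,0,post); (11,0,at); (12,5,at); (13,5,at); (14,2,at)
step 2: rule r1; match: 0->6, 1->5, 2->2, 3->12; deleted nodes 12; deleted edges (12,5,at); added nodes 15; added edges (15,2,at); result: nodes: 0:pl, 2:pl, 5:pl, 6:x1, 7:x2, 11:m, 13:m, 14:m, 15:m edges: (5,6,pre); (5,7,pre); (6,2,post); (7,0,post); (11,0,at); (13,5,at); (14,2,at); (15,2,at)
final:
nodes: 0:pl, 2:pl, 5:pl, 6:x1, 7:x2, 11:m, 13:m, 14:m, 15:m
edges: (5,6,pre); (5,7,pre); (6,2,post); (7,0,post); (11,0,at); (13,5,at); (14,2,at); (15,2,at)


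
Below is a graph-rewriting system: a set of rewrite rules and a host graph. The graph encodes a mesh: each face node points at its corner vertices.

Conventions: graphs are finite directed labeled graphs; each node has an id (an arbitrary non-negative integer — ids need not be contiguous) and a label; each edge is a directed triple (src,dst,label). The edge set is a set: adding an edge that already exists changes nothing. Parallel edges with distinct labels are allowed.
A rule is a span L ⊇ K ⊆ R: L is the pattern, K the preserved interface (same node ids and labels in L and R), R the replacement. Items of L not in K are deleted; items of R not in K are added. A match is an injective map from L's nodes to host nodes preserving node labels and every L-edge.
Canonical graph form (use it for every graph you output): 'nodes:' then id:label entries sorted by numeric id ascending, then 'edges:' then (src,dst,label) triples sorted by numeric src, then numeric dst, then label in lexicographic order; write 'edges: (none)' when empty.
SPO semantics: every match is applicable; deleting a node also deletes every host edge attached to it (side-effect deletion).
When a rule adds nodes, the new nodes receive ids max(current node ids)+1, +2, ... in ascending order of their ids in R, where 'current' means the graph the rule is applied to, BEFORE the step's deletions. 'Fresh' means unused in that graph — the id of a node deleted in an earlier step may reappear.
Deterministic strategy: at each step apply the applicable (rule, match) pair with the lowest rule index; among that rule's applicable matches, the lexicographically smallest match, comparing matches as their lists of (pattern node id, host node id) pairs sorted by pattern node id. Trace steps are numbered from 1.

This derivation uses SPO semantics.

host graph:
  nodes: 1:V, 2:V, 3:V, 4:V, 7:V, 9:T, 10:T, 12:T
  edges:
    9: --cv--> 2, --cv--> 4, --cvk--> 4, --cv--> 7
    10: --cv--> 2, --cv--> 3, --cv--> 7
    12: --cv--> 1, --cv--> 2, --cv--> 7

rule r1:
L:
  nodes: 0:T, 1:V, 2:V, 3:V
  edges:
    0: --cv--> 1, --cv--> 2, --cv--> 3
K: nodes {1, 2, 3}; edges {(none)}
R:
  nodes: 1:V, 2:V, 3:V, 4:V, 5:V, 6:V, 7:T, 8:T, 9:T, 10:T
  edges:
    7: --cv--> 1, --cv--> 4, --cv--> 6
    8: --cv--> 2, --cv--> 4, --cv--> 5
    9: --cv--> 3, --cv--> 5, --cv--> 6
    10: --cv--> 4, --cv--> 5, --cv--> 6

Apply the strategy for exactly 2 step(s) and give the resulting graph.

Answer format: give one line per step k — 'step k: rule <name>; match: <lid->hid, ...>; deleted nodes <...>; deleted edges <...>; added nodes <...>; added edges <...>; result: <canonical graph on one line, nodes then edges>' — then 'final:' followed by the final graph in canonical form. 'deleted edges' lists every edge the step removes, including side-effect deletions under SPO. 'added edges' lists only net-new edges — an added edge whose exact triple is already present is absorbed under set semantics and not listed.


step 1: rule r1; match: 0->9, 1->2, 2->4, 3->7; deleted nodes 9; deleted edges (9,2,cv); (9,4,cv); (9,4,cvk); (9,7,cv); added nodes 13, 14, 15, 16, 17, 18, 19; added edges (16,2,cv); (16,13,cv); (16,15,cv); (17,4,cv); (17,13,cv); (17,14,cv); (18,7,cv); (18,14,cv); (18,15,cv); (19,13,cv); (19,14,cv); (19,15,cv); result: nodes: 1:V, 2:V, 3:V, 4:V, 7:V, 10:T, 12:T, 13:V, 14:V, 15:V, 16:T, 17:T, 18:T, 19:T edges: (10,2,cv); (10,3,cv); (10,7,cv); (12,1,cv); (12,2,cv); (12,7,cv); (16,2,cv); (16,13,cv); (16,15,cv); (17,4,cv); (17,13,cv); (17,14,cv); (18,7,cv); (18,14,cv); (18,15,cv); (19,13,cv); (19,14,cv); (19,15,cv)
step 2: rule r1; match: 0->10, 1->2, 2->3, 3->7; deleted nodes 10; deleted edges (10,2,cv); (10,3,cv); (10,7,cv); added nodes 20, 21, 22, 23, 24, 25, 26; added edges (23,2,cv); (23,20,cv); (23,22,cv); (24,3,cv); (24,20,cv); (24,21,cv); (25,7,cv); (25,21,cv); (25,22,cv); (26,20,cv); (26,21,cv); (26,22,cv); result: nodes: 1:V, 2:V, 3:V, 4:V, 7:V, 12:T, 13:V, 14:V, 15:V, 16:T, 17:T, 18:T, 19:T, 20:V, 21:V, 22:V, 23:T, 24:T, 25:T, 26:T edges: (12,1,cv); (12,2,cv); (12,7,cv); (16,2,cv); (16,13,cv); (16,15,cv); (17,4,cv); (17,13,cv); (17,14,cv); (18,7,cv); (18,14,cv); (18,15,cv); (19,13,cv); (19,14,cv); (19,15,cv); (23,2,cv); (23,20,cv); (23,22,cv); (24,3,cv); (24,20,cv); (24,21,cv); (25,7,cv); (25,21,cv); (25,22,cv); (26,20,cv); (26,21,cv); (26,22,cv)
final:
nodes: 1:V, 2:V, 3:V, 4:V, 7:V, 12:T, 13:V, 14:V, 15:V, 16:T, 17:T, 18:T, 19:T, 20:V, 21:V, 22:V, 23:T, 24:T, 25:T, 26:T
edges: (12,1,cv); (12,2,cv); (12,7,cv); (16,2,cv); (16,13,cv); (16,15,cv); (17,4,cv); (17,13,cv); (17,14,cv); (18,7,cv); (18,14,cv); (18,15,cv); (19,13,cv); (19,14,cv); (19,15,cv); (23,2,cv); (23,20,cv); (23,22,cv); (24,3,cv); (24,20,cv); (24,21,cv); (25,7,cv); (25,21,cv); (25,22,cv); (26,20,cv); (26,21,cv); (26,22,cv)


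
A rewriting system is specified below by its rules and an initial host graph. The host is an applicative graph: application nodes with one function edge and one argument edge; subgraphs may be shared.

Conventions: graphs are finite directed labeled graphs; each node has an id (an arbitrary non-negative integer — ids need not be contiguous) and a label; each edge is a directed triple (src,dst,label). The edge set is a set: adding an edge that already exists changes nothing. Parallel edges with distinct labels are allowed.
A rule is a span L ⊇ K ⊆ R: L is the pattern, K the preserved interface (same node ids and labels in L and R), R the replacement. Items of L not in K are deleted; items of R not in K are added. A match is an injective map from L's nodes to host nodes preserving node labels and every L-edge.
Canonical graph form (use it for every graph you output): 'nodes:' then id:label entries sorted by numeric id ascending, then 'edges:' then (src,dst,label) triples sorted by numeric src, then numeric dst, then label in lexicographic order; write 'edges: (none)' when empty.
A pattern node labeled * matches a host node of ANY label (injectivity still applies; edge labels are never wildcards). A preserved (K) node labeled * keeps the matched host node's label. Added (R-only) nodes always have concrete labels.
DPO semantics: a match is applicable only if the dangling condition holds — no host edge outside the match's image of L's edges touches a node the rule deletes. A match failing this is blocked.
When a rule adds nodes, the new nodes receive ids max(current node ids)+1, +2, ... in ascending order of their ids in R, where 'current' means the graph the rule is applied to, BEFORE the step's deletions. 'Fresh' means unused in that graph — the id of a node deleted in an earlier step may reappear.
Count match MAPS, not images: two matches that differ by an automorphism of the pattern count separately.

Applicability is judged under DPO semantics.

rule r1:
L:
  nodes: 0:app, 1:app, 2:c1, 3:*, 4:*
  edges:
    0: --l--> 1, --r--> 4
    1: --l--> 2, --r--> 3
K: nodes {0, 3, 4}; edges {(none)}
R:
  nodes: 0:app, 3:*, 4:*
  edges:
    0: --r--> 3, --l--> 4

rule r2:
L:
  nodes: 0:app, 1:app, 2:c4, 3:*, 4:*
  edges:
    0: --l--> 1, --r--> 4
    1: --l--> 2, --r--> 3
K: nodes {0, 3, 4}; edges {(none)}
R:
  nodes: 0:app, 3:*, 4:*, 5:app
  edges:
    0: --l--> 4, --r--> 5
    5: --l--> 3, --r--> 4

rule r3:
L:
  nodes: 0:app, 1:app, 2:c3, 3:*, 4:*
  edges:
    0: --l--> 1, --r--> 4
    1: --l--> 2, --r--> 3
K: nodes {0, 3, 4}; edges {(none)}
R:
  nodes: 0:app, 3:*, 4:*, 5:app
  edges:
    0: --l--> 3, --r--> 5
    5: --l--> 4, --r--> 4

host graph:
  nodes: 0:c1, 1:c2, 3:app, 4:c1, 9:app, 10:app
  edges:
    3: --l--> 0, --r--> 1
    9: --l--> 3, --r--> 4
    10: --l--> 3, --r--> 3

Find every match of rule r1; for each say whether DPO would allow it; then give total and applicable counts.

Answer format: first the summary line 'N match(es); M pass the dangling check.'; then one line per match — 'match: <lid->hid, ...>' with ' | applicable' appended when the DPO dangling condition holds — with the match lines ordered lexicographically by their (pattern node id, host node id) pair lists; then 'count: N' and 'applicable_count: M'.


1 match(es); 0 pass the dangling check.
match: 0->9, 1->3, 2->0, 3->1, 4->4
count: 1
applicable_count: 0


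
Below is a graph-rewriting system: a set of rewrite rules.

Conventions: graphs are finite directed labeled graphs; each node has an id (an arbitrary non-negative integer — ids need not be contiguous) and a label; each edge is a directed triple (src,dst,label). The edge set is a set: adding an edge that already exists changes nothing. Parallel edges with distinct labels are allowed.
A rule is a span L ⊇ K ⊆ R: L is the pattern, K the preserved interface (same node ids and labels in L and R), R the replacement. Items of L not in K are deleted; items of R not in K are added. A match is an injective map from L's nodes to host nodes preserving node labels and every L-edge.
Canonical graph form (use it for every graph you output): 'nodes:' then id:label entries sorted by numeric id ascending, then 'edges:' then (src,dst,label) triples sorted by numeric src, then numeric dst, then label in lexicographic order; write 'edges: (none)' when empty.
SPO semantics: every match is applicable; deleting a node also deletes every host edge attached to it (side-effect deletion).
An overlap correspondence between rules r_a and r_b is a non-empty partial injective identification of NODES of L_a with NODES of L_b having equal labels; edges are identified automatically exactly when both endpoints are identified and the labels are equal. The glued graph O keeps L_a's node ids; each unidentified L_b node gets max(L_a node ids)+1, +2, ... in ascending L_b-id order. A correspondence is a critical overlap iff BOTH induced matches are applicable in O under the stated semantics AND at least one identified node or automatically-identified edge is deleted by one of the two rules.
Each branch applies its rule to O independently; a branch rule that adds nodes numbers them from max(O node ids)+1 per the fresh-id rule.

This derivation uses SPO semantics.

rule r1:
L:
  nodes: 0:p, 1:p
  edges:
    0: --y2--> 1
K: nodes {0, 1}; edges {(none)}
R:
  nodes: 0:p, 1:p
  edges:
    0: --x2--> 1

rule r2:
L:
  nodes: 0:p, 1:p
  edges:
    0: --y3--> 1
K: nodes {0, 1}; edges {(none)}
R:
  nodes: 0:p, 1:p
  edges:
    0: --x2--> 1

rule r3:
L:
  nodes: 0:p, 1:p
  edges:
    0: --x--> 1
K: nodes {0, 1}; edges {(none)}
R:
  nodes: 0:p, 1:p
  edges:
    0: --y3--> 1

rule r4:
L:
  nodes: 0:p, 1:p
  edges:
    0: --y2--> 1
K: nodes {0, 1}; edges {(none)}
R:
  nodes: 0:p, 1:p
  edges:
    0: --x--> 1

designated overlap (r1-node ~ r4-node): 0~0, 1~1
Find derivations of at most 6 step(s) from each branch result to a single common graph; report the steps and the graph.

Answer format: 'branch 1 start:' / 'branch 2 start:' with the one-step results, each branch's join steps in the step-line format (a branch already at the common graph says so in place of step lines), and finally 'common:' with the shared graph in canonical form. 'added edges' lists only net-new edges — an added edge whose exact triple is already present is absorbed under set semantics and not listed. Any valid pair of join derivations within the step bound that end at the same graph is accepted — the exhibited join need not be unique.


branch 1 start:
nodes: 0:p, 1:p
edges: (0,1,x2)
branch 2 start:
nodes: 0:p, 1:p
edges: (0,1,x)
branch 1: already at the common graph (0 steps)
branch 2 step 1: rule r3; match: 0->0, 1->1; deleted nodes (none); deleted edges (0,1,x); added nodes (none); added edges (0,1,y3); result: nodes: 0:p, 1:p edges: (0,1,y3)
branch 2 step 2: rule r2; match: 0->0, 1->1; deleted nodes (none); deleted edges (0,1,y3); added nodes (none); added edges (0,1,x2); result: nodes: 0:p, 1:p edges: (0,1,x2)
common:
nodes: 0:p, 1:p
edges: (0,1,x2)


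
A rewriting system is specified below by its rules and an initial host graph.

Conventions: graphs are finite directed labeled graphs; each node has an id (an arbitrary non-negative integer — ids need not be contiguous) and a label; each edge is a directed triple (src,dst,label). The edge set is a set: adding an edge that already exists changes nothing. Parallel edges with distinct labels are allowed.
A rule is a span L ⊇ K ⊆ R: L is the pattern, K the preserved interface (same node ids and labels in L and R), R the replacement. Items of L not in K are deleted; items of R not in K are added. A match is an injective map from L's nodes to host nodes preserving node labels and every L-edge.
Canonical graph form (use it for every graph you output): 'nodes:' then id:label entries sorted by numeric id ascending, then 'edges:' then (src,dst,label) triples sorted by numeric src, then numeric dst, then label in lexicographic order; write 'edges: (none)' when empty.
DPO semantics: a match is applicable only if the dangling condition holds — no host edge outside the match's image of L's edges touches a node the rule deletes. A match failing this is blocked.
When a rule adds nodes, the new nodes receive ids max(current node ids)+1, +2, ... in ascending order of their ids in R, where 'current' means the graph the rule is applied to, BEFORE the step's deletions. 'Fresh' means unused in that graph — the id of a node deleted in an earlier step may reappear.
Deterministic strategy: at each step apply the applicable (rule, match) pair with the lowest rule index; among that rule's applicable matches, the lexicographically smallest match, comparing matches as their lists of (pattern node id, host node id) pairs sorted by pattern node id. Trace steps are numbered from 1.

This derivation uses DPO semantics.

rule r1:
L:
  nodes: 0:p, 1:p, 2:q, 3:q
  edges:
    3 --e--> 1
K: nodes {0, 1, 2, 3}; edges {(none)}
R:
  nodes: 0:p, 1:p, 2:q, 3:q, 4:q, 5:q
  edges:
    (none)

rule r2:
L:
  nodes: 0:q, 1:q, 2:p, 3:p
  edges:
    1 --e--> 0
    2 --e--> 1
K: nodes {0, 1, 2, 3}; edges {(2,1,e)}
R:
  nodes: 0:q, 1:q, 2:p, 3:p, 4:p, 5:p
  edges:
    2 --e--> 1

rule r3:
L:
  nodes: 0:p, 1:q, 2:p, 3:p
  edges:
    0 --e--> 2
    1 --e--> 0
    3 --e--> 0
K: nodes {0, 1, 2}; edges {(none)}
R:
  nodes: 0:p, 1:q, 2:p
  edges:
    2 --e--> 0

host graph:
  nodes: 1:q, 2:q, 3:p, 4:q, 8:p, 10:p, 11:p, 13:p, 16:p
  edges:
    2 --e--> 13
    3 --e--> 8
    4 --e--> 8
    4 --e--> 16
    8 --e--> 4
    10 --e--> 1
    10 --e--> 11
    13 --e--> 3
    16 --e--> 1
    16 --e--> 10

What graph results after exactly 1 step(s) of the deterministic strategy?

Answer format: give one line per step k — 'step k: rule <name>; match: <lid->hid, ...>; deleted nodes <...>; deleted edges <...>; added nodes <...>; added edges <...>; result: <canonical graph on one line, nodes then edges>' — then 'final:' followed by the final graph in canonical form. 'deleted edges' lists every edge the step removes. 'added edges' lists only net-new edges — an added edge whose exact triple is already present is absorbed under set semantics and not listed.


step 1: rule r1; match: 0->3, 1->8, 2->1, 3->4; deleted nodes (none); deleted edges (4,8,e); added nodes 17, 18; added edges (none); result: nodes: 1:q, 2:q, 3:p, 4:q, 8:p, 10:p, 11:p, 13:p, 16:p, 17:q, 18:q edges: (2,13,e); (3,8,e); (4,16,e); (8,4,e); (10,1,e); (10,11,e); (13,3,e); (16,1,e); (16,10,e)
final:
nodes: 1:q, 2:q, 3:p, 4:q, 8:p, 10:p, 11:p, 13:p, 16:p, 17:q, 18:q
edges: (2,13,e); (3,8,e); (4,16,e); (8,4,e); (10,1,e); (10,11,e); (13,3,e); (16,1,e); (16,10,e)


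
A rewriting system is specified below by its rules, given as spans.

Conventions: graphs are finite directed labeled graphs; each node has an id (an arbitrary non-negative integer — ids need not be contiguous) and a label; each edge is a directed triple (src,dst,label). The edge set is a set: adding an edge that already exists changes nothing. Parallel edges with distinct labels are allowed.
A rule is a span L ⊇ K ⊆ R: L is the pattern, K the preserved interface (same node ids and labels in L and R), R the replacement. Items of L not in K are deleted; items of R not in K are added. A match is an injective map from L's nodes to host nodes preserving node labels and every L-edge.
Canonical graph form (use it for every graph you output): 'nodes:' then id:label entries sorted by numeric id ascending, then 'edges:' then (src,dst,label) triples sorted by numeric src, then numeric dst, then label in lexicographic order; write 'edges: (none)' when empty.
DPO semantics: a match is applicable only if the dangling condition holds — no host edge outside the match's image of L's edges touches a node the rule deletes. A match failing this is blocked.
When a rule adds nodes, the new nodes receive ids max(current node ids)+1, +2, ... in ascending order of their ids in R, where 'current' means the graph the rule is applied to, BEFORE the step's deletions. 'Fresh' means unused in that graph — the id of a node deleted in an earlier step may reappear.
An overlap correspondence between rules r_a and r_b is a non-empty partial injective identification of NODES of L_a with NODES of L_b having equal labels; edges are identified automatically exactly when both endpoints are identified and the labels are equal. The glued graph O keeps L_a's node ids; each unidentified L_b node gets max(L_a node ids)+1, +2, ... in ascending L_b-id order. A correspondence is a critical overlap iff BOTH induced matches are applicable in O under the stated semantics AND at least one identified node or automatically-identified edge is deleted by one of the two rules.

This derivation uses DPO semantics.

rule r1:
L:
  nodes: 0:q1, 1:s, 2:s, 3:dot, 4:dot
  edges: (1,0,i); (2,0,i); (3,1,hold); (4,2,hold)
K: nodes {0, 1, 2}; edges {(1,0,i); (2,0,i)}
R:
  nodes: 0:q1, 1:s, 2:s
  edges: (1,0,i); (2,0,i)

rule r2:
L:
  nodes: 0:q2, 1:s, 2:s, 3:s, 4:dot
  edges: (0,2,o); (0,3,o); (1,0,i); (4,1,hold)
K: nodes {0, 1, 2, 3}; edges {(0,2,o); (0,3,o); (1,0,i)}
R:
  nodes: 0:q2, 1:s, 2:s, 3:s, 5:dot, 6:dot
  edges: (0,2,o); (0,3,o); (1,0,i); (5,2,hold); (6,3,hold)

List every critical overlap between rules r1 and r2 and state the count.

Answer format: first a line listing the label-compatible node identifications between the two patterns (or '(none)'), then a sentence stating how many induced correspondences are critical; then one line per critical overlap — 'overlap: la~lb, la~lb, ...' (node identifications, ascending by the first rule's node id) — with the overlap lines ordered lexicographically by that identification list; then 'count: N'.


label-compatible node identifications between L(r1) and L(r2): 1~1, 1~2, 1~3, 2~1, 2~2, 2~3, 3~4, 4~4
6 of the induced correspondences are critical overlaps of r1 and r2.
overlap: 1~1, 2~2, 3~4
overlap: 1~1, 2~3, 3~4
overlap: 1~1, 3~4
overlap: 1~2, 2~1, 4~4
overlap: 1~3, 2~1, 4~4
overlap: 2~1, 4~4
count: 6


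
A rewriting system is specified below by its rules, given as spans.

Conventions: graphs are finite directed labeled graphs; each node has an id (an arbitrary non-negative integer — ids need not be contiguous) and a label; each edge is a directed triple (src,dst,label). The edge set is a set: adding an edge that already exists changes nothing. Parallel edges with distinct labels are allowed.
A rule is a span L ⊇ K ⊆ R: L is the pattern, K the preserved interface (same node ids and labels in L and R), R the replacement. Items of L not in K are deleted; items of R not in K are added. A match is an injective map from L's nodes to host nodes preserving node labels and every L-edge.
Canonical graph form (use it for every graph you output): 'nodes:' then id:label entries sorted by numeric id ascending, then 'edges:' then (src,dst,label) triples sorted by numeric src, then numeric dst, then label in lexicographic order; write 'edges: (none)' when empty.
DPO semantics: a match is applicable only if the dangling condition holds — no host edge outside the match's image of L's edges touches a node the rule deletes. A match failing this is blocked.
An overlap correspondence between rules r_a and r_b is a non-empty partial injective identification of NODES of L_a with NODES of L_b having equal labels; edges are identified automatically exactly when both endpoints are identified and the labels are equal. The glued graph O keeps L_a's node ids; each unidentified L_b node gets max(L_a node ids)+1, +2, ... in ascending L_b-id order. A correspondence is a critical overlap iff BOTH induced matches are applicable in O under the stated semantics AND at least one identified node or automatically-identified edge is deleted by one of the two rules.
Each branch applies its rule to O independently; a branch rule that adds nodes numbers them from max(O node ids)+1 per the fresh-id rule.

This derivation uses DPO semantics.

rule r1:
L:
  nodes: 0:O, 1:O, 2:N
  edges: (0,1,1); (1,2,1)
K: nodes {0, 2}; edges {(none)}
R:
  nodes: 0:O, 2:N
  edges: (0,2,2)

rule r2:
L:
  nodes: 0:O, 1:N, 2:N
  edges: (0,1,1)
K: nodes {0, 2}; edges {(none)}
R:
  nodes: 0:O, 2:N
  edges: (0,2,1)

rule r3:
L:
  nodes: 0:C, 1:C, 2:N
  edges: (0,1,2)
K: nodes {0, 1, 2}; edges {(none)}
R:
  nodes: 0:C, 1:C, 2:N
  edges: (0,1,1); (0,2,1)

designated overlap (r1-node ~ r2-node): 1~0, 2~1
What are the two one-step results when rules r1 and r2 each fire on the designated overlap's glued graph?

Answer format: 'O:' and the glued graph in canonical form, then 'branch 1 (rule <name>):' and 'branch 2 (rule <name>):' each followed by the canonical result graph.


O:
nodes: 0:O, 1:O, 2:N, 3:N
edges: (0,1,1); (1,2,1)
branch 1 (rule r1):
nodes: 0:O, 2:N, 3:N
edges: (0,2,2)
branch 2 (rule r2):
nodes: 0:O, 1:O, 3:N
edges: (0,1,1); (1,3,1)


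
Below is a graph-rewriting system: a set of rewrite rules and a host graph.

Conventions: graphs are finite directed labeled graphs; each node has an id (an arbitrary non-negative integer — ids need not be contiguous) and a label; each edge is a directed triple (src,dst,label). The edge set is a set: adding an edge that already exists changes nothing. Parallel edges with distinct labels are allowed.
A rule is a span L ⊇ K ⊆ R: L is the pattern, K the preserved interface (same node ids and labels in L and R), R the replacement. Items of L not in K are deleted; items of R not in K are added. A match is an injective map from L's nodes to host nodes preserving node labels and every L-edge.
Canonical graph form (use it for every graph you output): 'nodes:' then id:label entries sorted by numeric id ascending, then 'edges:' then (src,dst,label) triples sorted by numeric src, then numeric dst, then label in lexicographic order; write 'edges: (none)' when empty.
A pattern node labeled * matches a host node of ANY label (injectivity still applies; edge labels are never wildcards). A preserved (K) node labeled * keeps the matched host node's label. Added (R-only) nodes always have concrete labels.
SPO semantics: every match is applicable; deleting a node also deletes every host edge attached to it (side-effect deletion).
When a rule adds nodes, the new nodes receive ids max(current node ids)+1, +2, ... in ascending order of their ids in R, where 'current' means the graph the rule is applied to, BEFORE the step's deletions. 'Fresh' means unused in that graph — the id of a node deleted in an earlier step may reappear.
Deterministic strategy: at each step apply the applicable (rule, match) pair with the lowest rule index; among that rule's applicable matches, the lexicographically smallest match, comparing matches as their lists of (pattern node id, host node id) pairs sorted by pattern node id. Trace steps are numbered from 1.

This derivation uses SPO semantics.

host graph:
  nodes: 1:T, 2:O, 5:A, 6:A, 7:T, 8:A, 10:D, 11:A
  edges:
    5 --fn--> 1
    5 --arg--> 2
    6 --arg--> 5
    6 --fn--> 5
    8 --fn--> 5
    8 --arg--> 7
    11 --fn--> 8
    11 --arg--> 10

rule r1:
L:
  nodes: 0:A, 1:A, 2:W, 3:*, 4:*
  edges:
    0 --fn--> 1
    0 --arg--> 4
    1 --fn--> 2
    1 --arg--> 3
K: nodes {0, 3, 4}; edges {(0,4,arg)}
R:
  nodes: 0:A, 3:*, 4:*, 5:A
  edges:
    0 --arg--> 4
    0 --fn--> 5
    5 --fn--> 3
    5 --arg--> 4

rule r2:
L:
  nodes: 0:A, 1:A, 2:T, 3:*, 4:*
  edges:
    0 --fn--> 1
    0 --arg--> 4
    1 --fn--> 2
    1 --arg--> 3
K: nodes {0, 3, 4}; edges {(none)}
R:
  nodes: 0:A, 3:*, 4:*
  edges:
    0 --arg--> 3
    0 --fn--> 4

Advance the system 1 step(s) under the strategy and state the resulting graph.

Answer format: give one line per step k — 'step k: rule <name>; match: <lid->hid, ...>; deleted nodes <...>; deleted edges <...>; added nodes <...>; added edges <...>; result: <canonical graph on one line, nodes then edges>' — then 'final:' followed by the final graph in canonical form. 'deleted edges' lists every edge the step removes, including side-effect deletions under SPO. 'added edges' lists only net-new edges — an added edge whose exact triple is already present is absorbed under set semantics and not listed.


step 1: rule r2; match: 0->8, 1->5, 2->1, 3->2, 4->7; deleted nodes 1, 5; deleted edges (5,1,fn); (5,2,arg); (6,5,arg); (6,5,fn); (8,5,fn); (8,7,arg); added nodes (none); added edges (8,2,arg); (8,7,fn); result: nodes: 2:O, 6:A, 7:T, 8:A, 10:D, 11:A edges: (8,2,arg); (8,7,fn); (11,8,fn); (11,10,arg)
final:
nodes: 2:O, 6:A, 7:T, 8:A, 10:D, 11:A
edges: (8,2,arg); (8,7,fn); (11,8,fn); (11,10,arg)


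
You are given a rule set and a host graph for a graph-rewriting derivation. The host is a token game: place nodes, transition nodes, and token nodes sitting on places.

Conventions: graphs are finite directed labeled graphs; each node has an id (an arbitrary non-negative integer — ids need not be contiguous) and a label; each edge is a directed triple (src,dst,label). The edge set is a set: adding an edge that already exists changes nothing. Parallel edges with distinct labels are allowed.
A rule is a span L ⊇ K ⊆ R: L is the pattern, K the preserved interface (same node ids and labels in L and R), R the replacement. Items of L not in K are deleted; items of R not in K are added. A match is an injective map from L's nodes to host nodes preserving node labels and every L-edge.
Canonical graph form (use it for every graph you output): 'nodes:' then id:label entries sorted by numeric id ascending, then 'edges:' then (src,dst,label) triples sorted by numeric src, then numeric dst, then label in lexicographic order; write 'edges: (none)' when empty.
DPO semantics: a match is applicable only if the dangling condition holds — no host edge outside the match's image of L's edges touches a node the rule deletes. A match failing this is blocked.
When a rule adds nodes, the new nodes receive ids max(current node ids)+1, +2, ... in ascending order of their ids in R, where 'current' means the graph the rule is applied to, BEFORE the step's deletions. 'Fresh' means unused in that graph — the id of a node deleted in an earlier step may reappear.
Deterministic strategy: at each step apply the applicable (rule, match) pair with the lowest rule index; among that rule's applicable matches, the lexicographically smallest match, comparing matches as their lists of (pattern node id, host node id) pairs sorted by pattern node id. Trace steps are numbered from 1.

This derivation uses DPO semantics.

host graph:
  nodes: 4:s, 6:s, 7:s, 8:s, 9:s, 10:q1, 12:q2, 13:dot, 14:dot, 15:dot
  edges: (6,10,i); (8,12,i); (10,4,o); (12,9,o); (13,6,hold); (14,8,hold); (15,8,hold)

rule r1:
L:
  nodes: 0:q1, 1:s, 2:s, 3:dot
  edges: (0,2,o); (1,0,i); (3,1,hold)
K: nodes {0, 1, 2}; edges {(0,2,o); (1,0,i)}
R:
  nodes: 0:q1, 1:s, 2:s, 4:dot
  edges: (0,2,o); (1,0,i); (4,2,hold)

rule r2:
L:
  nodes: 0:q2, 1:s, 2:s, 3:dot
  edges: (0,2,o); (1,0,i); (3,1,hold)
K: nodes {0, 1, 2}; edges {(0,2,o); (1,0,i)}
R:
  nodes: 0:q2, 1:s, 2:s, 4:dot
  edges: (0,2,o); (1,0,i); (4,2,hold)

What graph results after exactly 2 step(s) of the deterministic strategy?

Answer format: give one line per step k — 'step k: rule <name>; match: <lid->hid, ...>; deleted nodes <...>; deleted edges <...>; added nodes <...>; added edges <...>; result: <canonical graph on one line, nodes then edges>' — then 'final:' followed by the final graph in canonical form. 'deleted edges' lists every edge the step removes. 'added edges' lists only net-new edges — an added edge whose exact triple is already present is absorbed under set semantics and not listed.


step 1: rule r1; match: 0->10, 1->6, 2->4, 3->13; deleted nodes 13; deleted edges (13,6,hold); added nodes 16; added edges (16,4,hold); result: nodes: 4:s, 6:s, 7:s, 8:s, 9:s, 10:q1, 12:q2, 14:dot, 15:dot, 16:dot edges: (6,10,i); (8,12,i); (10,4,o); (12,9,o); (14,8,hold); (15,8,hold); (16,4,hold)
step 2: rule r2; match: 0->12, 1->8, 2->9, 3->14; deleted nodes 14; deleted edges (14,8,hold); added nodes 17; added edges (17,9,hold); result: nodes: 4:s, 6:s, 7:s, 8:s, 9:s, 10:q1, 12:q2, 15:dot, 16:dot, 17:dot edges: (6,10,i); (8,12,i); (10,4,o); (12,9,o); (15,8,hold); (16,4,hold); (17,9,hold)
final:
nodes: 4:s, 6:s, 7:s, 8:s, 9:s, 10:q1, 12:q2, 15:dot, 16:dot, 17:dot
edges: (6,10,i); (8,12,i); (10,4,o); (12,9,o); (15,8,hold); (16,4,hold); (17,9,hold)


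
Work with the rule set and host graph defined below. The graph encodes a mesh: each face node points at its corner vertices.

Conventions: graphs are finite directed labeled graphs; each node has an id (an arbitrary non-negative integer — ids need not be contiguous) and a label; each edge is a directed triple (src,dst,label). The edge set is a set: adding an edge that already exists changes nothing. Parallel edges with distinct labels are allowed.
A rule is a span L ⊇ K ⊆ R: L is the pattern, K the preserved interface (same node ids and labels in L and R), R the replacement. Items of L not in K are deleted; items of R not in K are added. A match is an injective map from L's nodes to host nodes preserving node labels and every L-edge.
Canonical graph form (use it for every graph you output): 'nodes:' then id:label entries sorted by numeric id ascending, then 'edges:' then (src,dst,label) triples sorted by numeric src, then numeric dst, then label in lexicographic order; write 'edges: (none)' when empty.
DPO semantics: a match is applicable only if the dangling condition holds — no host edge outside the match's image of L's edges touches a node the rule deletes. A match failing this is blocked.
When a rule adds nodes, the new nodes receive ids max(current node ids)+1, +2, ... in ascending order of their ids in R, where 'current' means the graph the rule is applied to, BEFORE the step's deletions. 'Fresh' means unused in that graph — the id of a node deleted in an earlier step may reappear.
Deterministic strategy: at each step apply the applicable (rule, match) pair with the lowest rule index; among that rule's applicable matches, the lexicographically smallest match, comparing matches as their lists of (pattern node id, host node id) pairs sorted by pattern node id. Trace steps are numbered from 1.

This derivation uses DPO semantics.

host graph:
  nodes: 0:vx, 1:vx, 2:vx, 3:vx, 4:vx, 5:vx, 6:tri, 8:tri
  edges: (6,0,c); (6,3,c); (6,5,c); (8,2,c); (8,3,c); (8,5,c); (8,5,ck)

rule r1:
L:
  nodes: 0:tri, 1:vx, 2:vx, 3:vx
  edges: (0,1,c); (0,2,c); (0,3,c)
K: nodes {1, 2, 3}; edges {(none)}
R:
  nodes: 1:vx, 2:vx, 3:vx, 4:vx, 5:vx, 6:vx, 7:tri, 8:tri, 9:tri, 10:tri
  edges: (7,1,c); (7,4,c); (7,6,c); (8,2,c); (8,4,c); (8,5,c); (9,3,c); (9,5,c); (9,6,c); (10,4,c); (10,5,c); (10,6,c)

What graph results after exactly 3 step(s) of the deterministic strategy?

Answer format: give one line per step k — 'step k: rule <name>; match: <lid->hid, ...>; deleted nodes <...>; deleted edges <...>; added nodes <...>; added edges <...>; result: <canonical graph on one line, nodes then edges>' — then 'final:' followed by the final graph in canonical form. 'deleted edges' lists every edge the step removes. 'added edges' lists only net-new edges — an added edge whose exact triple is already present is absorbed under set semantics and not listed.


step 1: rule r1; match: 0->6, 1->0, 2->3, 3->5; deleted nodes 6; deleted edges (6,0,c); (6,3,c); (6,5,c); added nodes 9, 10, 11, 12, 13, 14, 15; added edges (12,0,c); (12,9,c); (12,11,c); (13,3,c); (13,9,c); (13,10,c); (14,5,c); (14,10,c); (14,11,c); (15,9,c); (15,10,c); (15,11,c); result: nodes: 0:vx, 1:vx, 2:vx, 3:vx, 4:vx, 5:vx, 8:tri, 9:vx, 10:vx, 11:vx, 12:tri, 13:tri, 14:tri, 15:tri edges: (8,2,c); (8,3,c); (8,5,c); (8,5,ck); (12,0,c); (12,9,c); (12,11,c); (13,3,c); (13,9,c); (13,10,c); (14,5,c); (14,10,c); (14,11,c); (15,9,c); (15,10,c); (15,11,c)
step 2: rule r1; match: 0->12, 1->0, 2->9, 3->11; deleted nodes 12; deleted edges (12,0,c); (12,9,c); (12,11,c); added nodes 16, 17, 18, 19, 20, 21, 22; added edges (19,0,c); (19,16,c); (19,18,c); (20,9,c); (20,16,c); (20,17,c); (21,11,c); (21,17,c); (21,18,c); (22,16,c); (22,17,c); (22,18,c); result: nodes: 0:vx, 1:vx, 2:vx, 3:vx, 4:vx, 5:vx, 8:tri, 9:vx, 10:vx, 11:vx, 13:tri, 14:tri, 15:tri, 16:vx, 17:vx, 18:vx, 19:tri, 20:tri, 21:tri, 22:tri edges: (8,2,c); (8,3,c); (8,5,c); (8,5,ck); (13,3,c); (13,9,c); (13,10,c); (14,5,c); (14,10,c); (14,11,c); (15,9,c); (15,10,c); (15,11,c); (19,0,c); (19,16,c); (19,18,c); (20,9,c); (20,16,c); (20,17,c); (21,11,c); (21,17,c); (21,18,c); (22,16,c); (22,17,c); (22,18,c)
step 3: rule r1; match: 0->13, 1->3, 2->9, 3->10; deleted nodes 13; deleted edges (13,3,c); (13,9,c); (13,10,c); added nodes 23, 24, 25, 26, 27, 28, 29; added edges (26,3,c); (26,23,c); (26,25,c); (27,9,c); (27,23,c); (27,24,c); (28,10,c); (28,24,c); (28,25,c); (29,23,c); (29,24,c); (29,25,c); result: nodes: 0:vx, 1:vx, 2:vx, 3:vx, 4:vx, 5:vx, 8:tri, 9:vx, 10:vx, 11:vx, 14:tri, 15:tri, 16:vx, 17:vx, 18:vx, 19:tri, 20:tri, 21:tri, 22:tri, 23:vx, 24:vx, 25:vx, 26:tri, 27:tri, 28:tri, 29:tri edges: (8,2,c); (8,3,c); (8,5,c); (8,5,ck); (14,5,c); (14,10,c); (14,11,c); (15,9,c); (15,10,c); (15,11,c); (19,0,c); (19,16,c); (19,18,c); (20,9,c); (20,16,c); (20,17,c); (21,11,c); (21,17,c); (21,18,c); (22,16,c); (22,17,c); (22,18,c); (26,3,c); (26,23,c); (26,25,c); (27,9,c); (27,23,c); (27,24,c); (28,10,c); (28,24,c); (28,25,c); (29,23,c); (29,24,c); (29,25,c)
final:
nodes: 0:vx, 1:vx, 2:vx, 3:vx, 4:vx, 5:vx, 8:tri, 9:vx, 10:vx, 11:vx, 14:tri, 15:tri, 16:vx, 17:vx, 18:vx, 19:tri, 20:tri, 21:tri, 22:tri, 23:vx, 24:vx, 25:vx, 26:tri, 27:tri, 28:tri, 29:tri
edges: (8,2,c); (8,3,c); (8,5,c); (8,5,ck); (14,5,c); (14,10,c); (14,11,c); (15,9,c); (15,10,c); (15,11,c); (19,0,c); (19,16,c); (19,18,c); (20,9,c); (20,16,c); (20,17,c); (21,11,c); (21,17,c); (21,18,c); (22,16,c); (22,17,c); (22,18,c); (26,3,c); (26,23,c); (26,25,c); (27,9,c); (27,23,c); (27,24,c); (28,10,c); (28,24,c); (28,25,c); (29,23,c); (29,24,c); (29,25,c)
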